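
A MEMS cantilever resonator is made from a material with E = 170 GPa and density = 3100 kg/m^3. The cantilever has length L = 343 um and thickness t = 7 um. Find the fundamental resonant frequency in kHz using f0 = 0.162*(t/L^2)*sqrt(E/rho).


Step 1: Convert units to SI.
t_SI = 7e-6 m, L_SI = 343e-6 m
Step 2: Calculate sqrt(E/rho).
sqrt(170e9 / 3100) = 7405.32 m/s
Step 3: Compute f0.
f0 = 0.162 * 7e-6 / (343e-6)^2 * 7405.32 = 71378.7 Hz = 71.38 kHz


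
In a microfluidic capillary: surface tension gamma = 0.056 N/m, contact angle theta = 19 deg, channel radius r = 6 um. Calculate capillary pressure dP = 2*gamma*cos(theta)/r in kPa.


Step 1: cos(19 deg) = 0.9455
Step 2: Convert r to m: r = 6e-6 m
Step 3: dP = 2 * 0.056 * 0.9455 / 6e-6 = 17649.3 Pa
Step 4: Convert Pa to kPa (divide by 1000).
dP = 17.65 kPa


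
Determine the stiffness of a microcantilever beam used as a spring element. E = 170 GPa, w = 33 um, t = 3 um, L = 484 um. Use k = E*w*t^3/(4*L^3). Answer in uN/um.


Step 1: Convert E to consistent units (1 GPa = 1000 uN/um^2).
E = 170 GPa = 170000 uN/um^2
Step 2: Compute t^3 = 3^3 = 27
Step 3: Compute L^3 = 484^3 = 113379904
Step 4: k = 170000 * 33 * 27 / (4 * 113379904)
k = 0.334 uN/um


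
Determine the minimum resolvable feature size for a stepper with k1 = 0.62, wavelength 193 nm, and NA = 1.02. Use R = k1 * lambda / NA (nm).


Step 1: Identify values: k1 = 0.62, lambda = 193 nm, NA = 1.02
Step 2: R = k1 * lambda / NA
R = 0.62 * 193 / 1.02
R = 117.3 nm


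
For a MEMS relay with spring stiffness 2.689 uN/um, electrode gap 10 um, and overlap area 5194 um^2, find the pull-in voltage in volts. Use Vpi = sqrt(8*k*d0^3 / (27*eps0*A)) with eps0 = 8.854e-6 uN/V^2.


Step 1: Compute numerator: 8 * k * d0^3 = 8 * 2.689 * 10^3 = 21512.0
Step 2: Compute denominator: 27 * eps0 * A = 27 * 8.854e-6 * 5194 = 1.241667
Step 3: Vpi = sqrt(21512.0 / 1.241667)
Vpi = 131.62 V


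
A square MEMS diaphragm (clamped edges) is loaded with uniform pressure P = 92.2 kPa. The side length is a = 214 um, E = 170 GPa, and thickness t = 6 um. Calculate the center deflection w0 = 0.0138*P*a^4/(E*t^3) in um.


Step 1: Convert pressure to compatible units (E is in GPa, so P in GPa).
P = 92.2 kPa = 92.2e-6 GPa
Step 2: Compute numerator: 0.0138 * P * a^4.
a^4 = 214^4 = 2097273616
numerator = 0.0138 * 92.2e-6 * 2097273616 = 2.6685e+03
Step 3: Compute denominator: E * t^3 = 170 * 6^3 = 36720
Step 4: w0 = numerator / denominator = 2.6685e+03 / 36720 = 0.0727 um


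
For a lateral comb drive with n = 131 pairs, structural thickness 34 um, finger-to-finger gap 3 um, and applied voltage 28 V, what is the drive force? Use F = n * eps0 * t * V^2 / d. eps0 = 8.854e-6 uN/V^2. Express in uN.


Step 1: Parameters: n=131, eps0=8.854e-6 uN/V^2, t=34 um, V=28 V, d=3 um
Step 2: V^2 = 784
Step 3: F = 131 * 8.854e-6 * 34 * 784 / 3
F = 10.306 uN


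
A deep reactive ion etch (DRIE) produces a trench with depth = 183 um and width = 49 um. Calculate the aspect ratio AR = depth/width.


Step 1: AR = depth / width
Step 2: AR = 183 / 49
AR = 3.7


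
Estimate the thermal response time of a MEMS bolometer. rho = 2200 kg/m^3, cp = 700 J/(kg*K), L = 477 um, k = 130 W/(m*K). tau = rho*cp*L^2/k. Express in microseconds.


Step 1: Convert L to m: L = 477e-6 m
Step 2: L^2 = (477e-6)^2 = 2.27529e-07 m^2
Step 3: tau = 2200 * 700 * 2.27529e-07 / 130 = 2.69534354e-03 s
Step 4: Convert to microseconds (multiply by 1e6).
tau = 2695.344 us


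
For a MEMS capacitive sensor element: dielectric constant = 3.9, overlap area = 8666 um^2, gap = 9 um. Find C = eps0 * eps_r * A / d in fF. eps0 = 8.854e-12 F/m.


Step 1: Convert area to m^2: A = 8666e-12 m^2
Step 2: Convert gap to m: d = 9e-6 m
Step 3: C = eps0 * eps_r * A / d
C = 8.854e-12 * 3.9 * 8666e-12 / 9e-6
Step 4: Convert to fF (multiply by 1e15).
C = 33.25 fF


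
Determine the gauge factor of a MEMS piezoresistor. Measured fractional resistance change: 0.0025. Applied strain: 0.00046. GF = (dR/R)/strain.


Step 1: Identify values.
dR/R = 0.0025, strain = 0.00046
Step 2: GF = (dR/R) / strain = 0.0025 / 0.00046
GF = 5.4


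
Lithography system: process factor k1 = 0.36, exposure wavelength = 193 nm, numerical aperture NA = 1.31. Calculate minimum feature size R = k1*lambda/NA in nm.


Step 1: Identify values: k1 = 0.36, lambda = 193 nm, NA = 1.31
Step 2: R = k1 * lambda / NA
R = 0.36 * 193 / 1.31
R = 53.0 nm


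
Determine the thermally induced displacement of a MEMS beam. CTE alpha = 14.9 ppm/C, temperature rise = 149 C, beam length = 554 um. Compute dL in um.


Step 1: Convert CTE: alpha = 14.9 ppm/C = 14.9e-6 /C
Step 2: dL = 14.9e-6 * 149 * 554
dL = 1.2299 um


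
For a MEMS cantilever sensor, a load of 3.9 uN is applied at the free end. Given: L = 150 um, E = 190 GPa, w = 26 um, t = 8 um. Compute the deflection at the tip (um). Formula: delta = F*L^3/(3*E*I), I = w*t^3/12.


Step 1: Calculate the second moment of area.
I = w * t^3 / 12 = 26 * 8^3 / 12 = 1109.3333 um^4
Step 2: Convert E to consistent units (1 GPa = 1000 uN/um^2).
E = 190 GPa = 190000 uN/um^2
Step 3: Calculate tip deflection.
delta = F * L^3 / (3 * E * I)
delta = 3.9 * 150^3 / (3 * 190000 * 1109.3333)
delta = 0.0208 um


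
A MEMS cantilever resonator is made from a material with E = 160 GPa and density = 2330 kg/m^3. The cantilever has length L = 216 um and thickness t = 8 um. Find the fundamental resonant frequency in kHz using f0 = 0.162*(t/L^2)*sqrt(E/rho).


Step 1: Convert units to SI.
t_SI = 8e-6 m, L_SI = 216e-6 m
Step 2: Calculate sqrt(E/rho).
sqrt(160e9 / 2330) = 8286.71 m/s
Step 3: Compute f0.
f0 = 0.162 * 8e-6 / (216e-6)^2 * 8286.71 = 230186.4 Hz = 230.19 kHz


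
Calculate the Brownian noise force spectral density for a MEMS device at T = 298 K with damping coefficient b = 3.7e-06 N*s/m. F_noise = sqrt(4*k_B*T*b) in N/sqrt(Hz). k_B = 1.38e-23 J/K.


Step 1: Compute 4 * k_B * T * b
= 4 * 1.38e-23 * 298 * 3.7e-06
= 6.0864e-26 N^2/Hz
Step 2: F_noise = sqrt(6.0864e-26)
F_noise = 2.47e-13 N/sqrt(Hz)


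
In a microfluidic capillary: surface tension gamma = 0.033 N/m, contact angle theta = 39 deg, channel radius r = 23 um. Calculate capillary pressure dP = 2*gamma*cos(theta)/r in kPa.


Step 1: cos(39 deg) = 0.7771
Step 2: Convert r to m: r = 23e-6 m
Step 3: dP = 2 * 0.033 * 0.7771 / 23e-6 = 2229.9 Pa
Step 4: Convert Pa to kPa (divide by 1000).
dP = 2.23 kPa


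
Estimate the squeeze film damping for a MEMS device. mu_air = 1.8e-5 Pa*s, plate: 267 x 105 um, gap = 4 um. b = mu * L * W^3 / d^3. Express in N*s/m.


Step 1: Convert to SI.
L = 267e-6 m, W = 105e-6 m, d = 4e-6 m
Step 2: W^3 = (105e-6)^3 = 1.16e-12 m^3
Step 3: d^3 = (4e-6)^3 = 6.40e-17 m^3
Step 4: b = 1.8e-5 * 267e-6 * 1.16e-12 / 6.40e-17
b = 8.69e-05 N*s/m


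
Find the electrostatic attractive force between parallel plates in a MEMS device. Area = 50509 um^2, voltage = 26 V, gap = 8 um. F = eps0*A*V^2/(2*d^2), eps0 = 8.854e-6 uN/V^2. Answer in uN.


Step 1: Identify parameters.
eps0 = 8.854e-6 uN/V^2, A = 50509 um^2, V = 26 V, d = 8 um
Step 2: Compute V^2 = 26^2 = 676
Step 3: Compute d^2 = 8^2 = 64
Step 4: F = 0.5 * 8.854e-6 * 50509 * 676 / 64
F = 2.362 uN


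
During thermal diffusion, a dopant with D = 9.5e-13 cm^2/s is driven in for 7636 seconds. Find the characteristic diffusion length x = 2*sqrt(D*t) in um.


Step 1: Compute D*t = 9.5e-13 * 7636 = 7.2542e-09 cm^2
Step 2: sqrt(D*t) = 8.51716e-05 cm
Step 3: x = 2 * 8.51716e-05 cm = 1.703432e-04 cm
Step 4: Convert to um (1 cm = 1e4 um): x = 1.703 um


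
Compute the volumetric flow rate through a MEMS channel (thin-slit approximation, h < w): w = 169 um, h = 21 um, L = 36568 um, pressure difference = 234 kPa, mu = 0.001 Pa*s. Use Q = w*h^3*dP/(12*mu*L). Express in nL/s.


Step 1: Convert all dimensions to SI (meters).
w = 169e-6 m, h = 21e-6 m, L = 36568e-6 m, dP = 234e3 Pa
Step 2: Q = w * h^3 * dP / (12 * mu * L)
Q = 169e-6 * (21e-6)^3 * 234e3 / (12 * 0.001 * 36568e-6) = 8.3459925e-10 m^3/s
Step 3: Convert Q from m^3/s to nL/s (1 m^3 = 1e12 nL, so multiply by 1e12).
Q = 834.599 nL/s


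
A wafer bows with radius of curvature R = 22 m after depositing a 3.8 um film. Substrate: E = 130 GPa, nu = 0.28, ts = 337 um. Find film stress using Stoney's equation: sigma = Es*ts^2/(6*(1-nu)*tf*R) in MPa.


Step 1: Compute numerator: Es * ts^2 = 130 * 337^2 = 14763970 (GPa*um^2)
Step 2: Compute denominator (R in um): 6*(1-nu)*tf*R = 6*0.72*3.8*22e6 = 361152000.0 (um^2)
Step 3: sigma (GPa) = 14763970 / 361152000.0 = 4.088e-02 GPa
Step 4: Convert to MPa (x1000): sigma = 40.9 MPa


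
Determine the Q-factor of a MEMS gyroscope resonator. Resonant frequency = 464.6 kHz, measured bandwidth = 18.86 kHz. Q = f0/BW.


Step 1: Q = f0 / bandwidth
Step 2: Q = 464.6 / 18.86
Q = 24.6


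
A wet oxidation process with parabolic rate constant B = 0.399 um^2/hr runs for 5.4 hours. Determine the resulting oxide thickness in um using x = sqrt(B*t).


Step 1: Compute B*t = 0.399 * 5.4 = 2.1546
Step 2: x = sqrt(2.1546)
x = 1.468 um


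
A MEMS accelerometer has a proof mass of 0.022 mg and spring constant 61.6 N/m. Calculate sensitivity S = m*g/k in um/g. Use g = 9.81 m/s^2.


Step 1: Convert mass: m = 0.022 mg = 2.20e-08 kg
Step 2: S = m * g / k = 2.20e-08 * 9.81 / 61.6
Step 3: S = 3.50e-09 m/g
Step 4: Convert to um/g: S = 0.004 um/g


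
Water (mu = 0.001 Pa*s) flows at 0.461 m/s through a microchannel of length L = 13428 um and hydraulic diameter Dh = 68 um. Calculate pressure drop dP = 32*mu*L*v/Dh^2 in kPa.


Step 1: Convert to SI: L = 13428e-6 m, Dh = 68e-6 m
Step 2: dP = 32 * 0.001 * 13428e-6 * 0.461 / (68e-6)^2
Step 3: dP = 42839.50 Pa
Step 4: Convert to kPa: dP = 42.84 kPa


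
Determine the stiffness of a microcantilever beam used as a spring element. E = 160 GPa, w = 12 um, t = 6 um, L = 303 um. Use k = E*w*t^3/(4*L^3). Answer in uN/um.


Step 1: Convert E to consistent units (1 GPa = 1000 uN/um^2).
E = 160 GPa = 160000 uN/um^2
Step 2: Compute t^3 = 6^3 = 216
Step 3: Compute L^3 = 303^3 = 27818127
Step 4: k = 160000 * 12 * 216 / (4 * 27818127)
k = 3.7271 uN/um


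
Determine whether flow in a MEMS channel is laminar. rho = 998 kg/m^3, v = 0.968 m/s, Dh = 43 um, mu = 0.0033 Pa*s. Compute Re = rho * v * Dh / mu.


Step 1: Convert Dh to meters: Dh = 43e-6 m
Step 2: Re = rho * v * Dh / mu
Re = 998 * 0.968 * 43e-6 / 0.0033
Re = 12.588
Since Re = 12.588 is below ~2300, the flow is laminar.


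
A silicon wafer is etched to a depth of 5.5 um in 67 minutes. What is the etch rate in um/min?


Step 1: Etch rate = depth / time
Step 2: rate = 5.5 / 67
rate = 0.082 um/min


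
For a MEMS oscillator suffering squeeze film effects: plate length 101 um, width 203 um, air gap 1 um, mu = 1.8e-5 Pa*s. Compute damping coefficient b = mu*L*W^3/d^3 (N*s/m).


Step 1: Convert to SI.
L = 101e-6 m, W = 203e-6 m, d = 1e-6 m
Step 2: W^3 = (203e-6)^3 = 8.37e-12 m^3
Step 3: d^3 = (1e-6)^3 = 1.00e-18 m^3
Step 4: b = 1.8e-5 * 101e-6 * 8.37e-12 / 1.00e-18
b = 1.52e-02 N*s/m


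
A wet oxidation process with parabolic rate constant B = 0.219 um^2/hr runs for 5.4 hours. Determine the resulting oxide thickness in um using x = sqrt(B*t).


Step 1: Compute B*t = 0.219 * 5.4 = 1.1826
Step 2: x = sqrt(1.1826)
x = 1.087 um


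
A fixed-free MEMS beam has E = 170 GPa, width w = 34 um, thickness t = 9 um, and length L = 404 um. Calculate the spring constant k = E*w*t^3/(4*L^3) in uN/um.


Step 1: Convert E to consistent units (1 GPa = 1000 uN/um^2).
E = 170 GPa = 170000 uN/um^2
Step 2: Compute t^3 = 9^3 = 729
Step 3: Compute L^3 = 404^3 = 65939264
Step 4: k = 170000 * 34 * 729 / (4 * 65939264)
k = 15.9754 uN/um


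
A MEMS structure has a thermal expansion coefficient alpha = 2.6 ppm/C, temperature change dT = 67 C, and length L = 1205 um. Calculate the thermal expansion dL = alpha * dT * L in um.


Step 1: Convert CTE: alpha = 2.6 ppm/C = 2.6e-6 /C
Step 2: dL = 2.6e-6 * 67 * 1205
dL = 0.2099 um


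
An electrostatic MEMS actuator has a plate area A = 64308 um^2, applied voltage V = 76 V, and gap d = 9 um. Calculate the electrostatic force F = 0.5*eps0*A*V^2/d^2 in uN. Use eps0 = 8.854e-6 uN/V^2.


Step 1: Identify parameters.
eps0 = 8.854e-6 uN/V^2, A = 64308 um^2, V = 76 V, d = 9 um
Step 2: Compute V^2 = 76^2 = 5776
Step 3: Compute d^2 = 9^2 = 81
Step 4: F = 0.5 * 8.854e-6 * 64308 * 5776 / 81
F = 20.301 uN


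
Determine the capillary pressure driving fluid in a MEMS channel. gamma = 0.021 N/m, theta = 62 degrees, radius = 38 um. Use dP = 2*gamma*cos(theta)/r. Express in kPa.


Step 1: cos(62 deg) = 0.4695
Step 2: Convert r to m: r = 38e-6 m
Step 3: dP = 2 * 0.021 * 0.4695 / 38e-6 = 518.9 Pa
Step 4: Convert Pa to kPa (divide by 1000).
dP = 0.52 kPa


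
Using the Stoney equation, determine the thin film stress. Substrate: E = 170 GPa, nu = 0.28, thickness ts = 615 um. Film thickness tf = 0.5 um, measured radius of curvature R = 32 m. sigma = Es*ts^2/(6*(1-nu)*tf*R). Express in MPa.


Step 1: Compute numerator: Es * ts^2 = 170 * 615^2 = 64298250 (GPa*um^2)
Step 2: Compute denominator (R in um): 6*(1-nu)*tf*R = 6*0.72*0.5*32e6 = 69120000.0 (um^2)
Step 3: sigma (GPa) = 64298250 / 69120000.0 = 9.30241e-01 GPa
Step 4: Convert to MPa (x1000): sigma = 930.2 MPa


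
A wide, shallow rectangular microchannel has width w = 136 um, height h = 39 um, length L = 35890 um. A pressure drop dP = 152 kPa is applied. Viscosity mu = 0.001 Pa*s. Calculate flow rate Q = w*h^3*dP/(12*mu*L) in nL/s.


Step 1: Convert all dimensions to SI (meters).
w = 136e-6 m, h = 39e-6 m, L = 35890e-6 m, dP = 152e3 Pa
Step 2: Q = w * h^3 * dP / (12 * mu * L)
Q = 136e-6 * (39e-6)^3 * 152e3 / (12 * 0.001 * 35890e-6) = 2.84722385e-09 m^3/s
Step 3: Convert Q from m^3/s to nL/s (1 m^3 = 1e12 nL, so multiply by 1e12).
Q = 2847.224 nL/s


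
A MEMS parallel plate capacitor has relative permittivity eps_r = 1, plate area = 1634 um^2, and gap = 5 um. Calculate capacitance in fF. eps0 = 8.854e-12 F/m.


Step 1: Convert area to m^2: A = 1634e-12 m^2
Step 2: Convert gap to m: d = 5e-6 m
Step 3: C = eps0 * eps_r * A / d
C = 8.854e-12 * 1 * 1634e-12 / 5e-6
Step 4: Convert to fF (multiply by 1e15).
C = 2.89 fF


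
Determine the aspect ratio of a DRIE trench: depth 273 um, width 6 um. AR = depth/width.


Step 1: AR = depth / width
Step 2: AR = 273 / 6
AR = 45.5


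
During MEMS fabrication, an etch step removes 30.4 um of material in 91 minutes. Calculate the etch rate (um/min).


Step 1: Etch rate = depth / time
Step 2: rate = 30.4 / 91
rate = 0.334 um/min


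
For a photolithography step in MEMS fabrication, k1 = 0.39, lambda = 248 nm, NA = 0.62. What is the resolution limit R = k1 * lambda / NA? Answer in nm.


Step 1: Identify values: k1 = 0.39, lambda = 248 nm, NA = 0.62
Step 2: R = k1 * lambda / NA
R = 0.39 * 248 / 0.62
R = 156.0 nm


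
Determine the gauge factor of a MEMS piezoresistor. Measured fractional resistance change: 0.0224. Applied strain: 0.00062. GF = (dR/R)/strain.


Step 1: Identify values.
dR/R = 0.0224, strain = 0.00062
Step 2: GF = (dR/R) / strain = 0.0224 / 0.00062
GF = 36.1


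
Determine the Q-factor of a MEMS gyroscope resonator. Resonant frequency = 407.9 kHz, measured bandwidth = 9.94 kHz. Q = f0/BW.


Step 1: Q = f0 / bandwidth
Step 2: Q = 407.9 / 9.94
Q = 41.0


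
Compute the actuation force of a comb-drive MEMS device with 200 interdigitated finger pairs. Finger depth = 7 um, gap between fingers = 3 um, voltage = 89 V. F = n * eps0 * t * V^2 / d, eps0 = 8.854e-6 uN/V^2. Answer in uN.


Step 1: Parameters: n=200, eps0=8.854e-6 uN/V^2, t=7 um, V=89 V, d=3 um
Step 2: V^2 = 7921
Step 3: F = 200 * 8.854e-6 * 7 * 7921 / 3
F = 32.729 uN


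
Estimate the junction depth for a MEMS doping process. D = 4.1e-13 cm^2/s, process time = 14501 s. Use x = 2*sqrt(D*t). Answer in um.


Step 1: Compute D*t = 4.1e-13 * 14501 = 5.94541e-09 cm^2
Step 2: sqrt(D*t) = 7.71065e-05 cm
Step 3: x = 2 * 7.71065e-05 cm = 1.54213e-04 cm
Step 4: Convert to um (1 cm = 1e4 um): x = 1.542 um


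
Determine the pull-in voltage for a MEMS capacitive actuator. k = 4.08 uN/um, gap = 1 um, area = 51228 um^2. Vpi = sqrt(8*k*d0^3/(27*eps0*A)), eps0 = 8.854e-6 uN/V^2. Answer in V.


Step 1: Compute numerator: 8 * k * d0^3 = 8 * 4.08 * 1^3 = 32.64
Step 2: Compute denominator: 27 * eps0 * A = 27 * 8.854e-6 * 51228 = 12.246463
Step 3: Vpi = sqrt(32.64 / 12.246463)
Vpi = 1.63 V


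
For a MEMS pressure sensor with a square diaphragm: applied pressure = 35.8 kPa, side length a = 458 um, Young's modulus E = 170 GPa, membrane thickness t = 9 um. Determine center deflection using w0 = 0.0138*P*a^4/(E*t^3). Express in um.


Step 1: Convert pressure to compatible units (E is in GPa, so P in GPa).
P = 35.8 kPa = 35.8e-6 GPa
Step 2: Compute numerator: 0.0138 * P * a^4.
a^4 = 458^4 = 44000935696
numerator = 0.0138 * 35.8e-6 * 44000935696 = 2.17382e+04
Step 3: Compute denominator: E * t^3 = 170 * 9^3 = 123930
Step 4: w0 = numerator / denominator = 2.17382e+04 / 123930 = 0.1754 um


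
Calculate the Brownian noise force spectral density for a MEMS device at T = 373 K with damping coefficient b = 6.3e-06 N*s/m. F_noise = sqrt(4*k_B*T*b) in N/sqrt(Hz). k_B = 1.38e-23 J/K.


Step 1: Compute 4 * k_B * T * b
= 4 * 1.38e-23 * 373 * 6.3e-06
= 1.2971e-25 N^2/Hz
Step 2: F_noise = sqrt(1.2971e-25)
F_noise = 3.60e-13 N/sqrt(Hz)


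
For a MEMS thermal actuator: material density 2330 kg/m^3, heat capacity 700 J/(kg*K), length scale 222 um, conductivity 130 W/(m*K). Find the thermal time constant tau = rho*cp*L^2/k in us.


Step 1: Convert L to m: L = 222e-6 m
Step 2: L^2 = (222e-6)^2 = 4.9284e-08 m^2
Step 3: tau = 2330 * 700 * 4.9284e-08 / 130 = 6.1832465e-04 s
Step 4: Convert to microseconds (multiply by 1e6).
tau = 618.325 us


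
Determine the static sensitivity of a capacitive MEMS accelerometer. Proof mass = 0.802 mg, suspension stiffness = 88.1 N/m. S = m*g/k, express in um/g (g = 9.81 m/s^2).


Step 1: Convert mass: m = 0.802 mg = 8.02e-07 kg
Step 2: S = m * g / k = 8.02e-07 * 9.81 / 88.1
Step 3: S = 8.93e-08 m/g
Step 4: Convert to um/g: S = 0.089 um/g


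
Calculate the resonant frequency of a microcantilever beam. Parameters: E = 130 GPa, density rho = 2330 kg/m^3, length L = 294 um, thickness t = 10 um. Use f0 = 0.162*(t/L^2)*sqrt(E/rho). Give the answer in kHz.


Step 1: Convert units to SI.
t_SI = 10e-6 m, L_SI = 294e-6 m
Step 2: Calculate sqrt(E/rho).
sqrt(130e9 / 2330) = 7469.54 m/s
Step 3: Compute f0.
f0 = 0.162 * 10e-6 / (294e-6)^2 * 7469.54 = 139995.5 Hz = 140.0 kHz


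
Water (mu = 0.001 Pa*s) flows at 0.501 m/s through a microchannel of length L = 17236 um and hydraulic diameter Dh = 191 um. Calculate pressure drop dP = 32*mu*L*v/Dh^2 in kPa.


Step 1: Convert to SI: L = 17236e-6 m, Dh = 191e-6 m
Step 2: dP = 32 * 0.001 * 17236e-6 * 0.501 / (191e-6)^2
Step 3: dP = 7574.56 Pa
Step 4: Convert to kPa: dP = 7.57 kPa


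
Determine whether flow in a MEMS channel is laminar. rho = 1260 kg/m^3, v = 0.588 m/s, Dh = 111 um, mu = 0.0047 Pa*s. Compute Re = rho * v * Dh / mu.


Step 1: Convert Dh to meters: Dh = 111e-6 m
Step 2: Re = rho * v * Dh / mu
Re = 1260 * 0.588 * 111e-6 / 0.0047
Re = 17.497
Since Re = 17.497 is below ~2300, the flow is laminar.


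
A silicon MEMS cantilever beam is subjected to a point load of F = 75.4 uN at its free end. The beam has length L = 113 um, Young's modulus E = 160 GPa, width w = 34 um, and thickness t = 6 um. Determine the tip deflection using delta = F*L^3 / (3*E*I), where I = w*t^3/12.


Step 1: Calculate the second moment of area.
I = w * t^3 / 12 = 34 * 6^3 / 12 = 612.0 um^4
Step 2: Convert E to consistent units (1 GPa = 1000 uN/um^2).
E = 160 GPa = 160000 uN/um^2
Step 3: Calculate tip deflection.
delta = F * L^3 / (3 * E * I)
delta = 75.4 * 113^3 / (3 * 160000 * 612.0)
delta = 0.3704 um


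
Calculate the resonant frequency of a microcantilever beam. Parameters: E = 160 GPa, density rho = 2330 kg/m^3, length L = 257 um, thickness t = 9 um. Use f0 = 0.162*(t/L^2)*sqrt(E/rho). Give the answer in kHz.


Step 1: Convert units to SI.
t_SI = 9e-6 m, L_SI = 257e-6 m
Step 2: Calculate sqrt(E/rho).
sqrt(160e9 / 2330) = 8286.71 m/s
Step 3: Compute f0.
f0 = 0.162 * 9e-6 / (257e-6)^2 * 8286.71 = 182925.1 Hz = 182.93 kHz


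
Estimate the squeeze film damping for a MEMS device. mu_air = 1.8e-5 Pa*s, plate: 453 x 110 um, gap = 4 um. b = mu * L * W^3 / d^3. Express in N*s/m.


Step 1: Convert to SI.
L = 453e-6 m, W = 110e-6 m, d = 4e-6 m
Step 2: W^3 = (110e-6)^3 = 1.33e-12 m^3
Step 3: d^3 = (4e-6)^3 = 6.40e-17 m^3
Step 4: b = 1.8e-5 * 453e-6 * 1.33e-12 / 6.40e-17
b = 1.70e-04 N*s/m


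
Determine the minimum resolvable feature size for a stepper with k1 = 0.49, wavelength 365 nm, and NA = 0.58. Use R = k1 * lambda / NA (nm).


Step 1: Identify values: k1 = 0.49, lambda = 365 nm, NA = 0.58
Step 2: R = k1 * lambda / NA
R = 0.49 * 365 / 0.58
R = 308.4 nm


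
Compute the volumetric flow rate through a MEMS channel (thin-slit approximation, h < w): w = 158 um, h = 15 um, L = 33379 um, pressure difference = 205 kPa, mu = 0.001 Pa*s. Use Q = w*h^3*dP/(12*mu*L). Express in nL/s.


Step 1: Convert all dimensions to SI (meters).
w = 158e-6 m, h = 15e-6 m, L = 33379e-6 m, dP = 205e3 Pa
Step 2: Q = w * h^3 * dP / (12 * mu * L)
Q = 158e-6 * (15e-6)^3 * 205e3 / (12 * 0.001 * 33379e-6) = 2.7291673e-10 m^3/s
Step 3: Convert Q from m^3/s to nL/s (1 m^3 = 1e12 nL, so multiply by 1e12).
Q = 272.917 nL/s


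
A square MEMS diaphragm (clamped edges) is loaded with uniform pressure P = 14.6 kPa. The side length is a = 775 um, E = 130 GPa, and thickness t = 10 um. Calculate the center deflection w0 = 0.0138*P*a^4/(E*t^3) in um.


Step 1: Convert pressure to compatible units (E is in GPa, so P in GPa).
P = 14.6 kPa = 14.6e-6 GPa
Step 2: Compute numerator: 0.0138 * P * a^4.
a^4 = 775^4 = 360750390625
numerator = 0.0138 * 14.6e-6 * 360750390625 = 7.2684e+04
Step 3: Compute denominator: E * t^3 = 130 * 10^3 = 130000
Step 4: w0 = numerator / denominator = 7.2684e+04 / 130000 = 0.5591 um


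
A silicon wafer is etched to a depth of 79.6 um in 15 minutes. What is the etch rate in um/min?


Step 1: Etch rate = depth / time
Step 2: rate = 79.6 / 15
rate = 5.307 um/min


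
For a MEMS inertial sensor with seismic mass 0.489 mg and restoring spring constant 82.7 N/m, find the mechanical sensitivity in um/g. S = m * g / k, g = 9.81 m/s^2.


Step 1: Convert mass: m = 0.489 mg = 4.89e-07 kg
Step 2: S = m * g / k = 4.89e-07 * 9.81 / 82.7
Step 3: S = 5.80e-08 m/g
Step 4: Convert to um/g: S = 0.058 um/g


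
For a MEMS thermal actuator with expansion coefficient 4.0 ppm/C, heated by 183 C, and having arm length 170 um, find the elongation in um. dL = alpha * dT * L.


Step 1: Convert CTE: alpha = 4.0 ppm/C = 4.0e-6 /C
Step 2: dL = 4.0e-6 * 183 * 170
dL = 0.1244 um


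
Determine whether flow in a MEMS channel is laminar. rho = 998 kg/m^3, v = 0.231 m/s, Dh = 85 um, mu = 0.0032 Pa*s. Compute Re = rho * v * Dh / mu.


Step 1: Convert Dh to meters: Dh = 85e-6 m
Step 2: Re = rho * v * Dh / mu
Re = 998 * 0.231 * 85e-6 / 0.0032
Re = 6.124
Since Re = 6.124 is below ~2300, the flow is laminar.


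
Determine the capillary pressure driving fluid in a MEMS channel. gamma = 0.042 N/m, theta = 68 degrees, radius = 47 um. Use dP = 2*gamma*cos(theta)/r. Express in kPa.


Step 1: cos(68 deg) = 0.3746
Step 2: Convert r to m: r = 47e-6 m
Step 3: dP = 2 * 0.042 * 0.3746 / 47e-6 = 669.5 Pa
Step 4: Convert Pa to kPa (divide by 1000).
dP = 0.67 kPa


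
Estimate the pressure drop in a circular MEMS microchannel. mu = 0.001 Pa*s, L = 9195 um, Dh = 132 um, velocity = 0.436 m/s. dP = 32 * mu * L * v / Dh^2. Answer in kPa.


Step 1: Convert to SI: L = 9195e-6 m, Dh = 132e-6 m
Step 2: dP = 32 * 0.001 * 9195e-6 * 0.436 / (132e-6)^2
Step 3: dP = 7362.75 Pa
Step 4: Convert to kPa: dP = 7.36 kPa


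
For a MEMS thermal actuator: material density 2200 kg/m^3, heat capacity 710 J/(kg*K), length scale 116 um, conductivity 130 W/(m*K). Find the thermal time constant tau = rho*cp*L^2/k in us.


Step 1: Convert L to m: L = 116e-6 m
Step 2: L^2 = (116e-6)^2 = 1.3456e-08 m^2
Step 3: tau = 2200 * 710 * 1.3456e-08 / 130 = 1.6167902e-04 s
Step 4: Convert to microseconds (multiply by 1e6).
tau = 161.679 us


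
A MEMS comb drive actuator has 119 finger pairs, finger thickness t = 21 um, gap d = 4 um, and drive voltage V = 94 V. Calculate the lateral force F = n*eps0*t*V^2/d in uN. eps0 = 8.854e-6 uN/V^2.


Step 1: Parameters: n=119, eps0=8.854e-6 uN/V^2, t=21 um, V=94 V, d=4 um
Step 2: V^2 = 8836
Step 3: F = 119 * 8.854e-6 * 21 * 8836 / 4
F = 48.877 uN


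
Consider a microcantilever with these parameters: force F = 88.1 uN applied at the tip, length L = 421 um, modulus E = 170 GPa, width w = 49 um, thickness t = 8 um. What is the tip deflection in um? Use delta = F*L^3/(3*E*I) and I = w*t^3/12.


Step 1: Calculate the second moment of area.
I = w * t^3 / 12 = 49 * 8^3 / 12 = 2090.6667 um^4
Step 2: Convert E to consistent units (1 GPa = 1000 uN/um^2).
E = 170 GPa = 170000 uN/um^2
Step 3: Calculate tip deflection.
delta = F * L^3 / (3 * E * I)
delta = 88.1 * 421^3 / (3 * 170000 * 2090.6667)
delta = 6.1655 um


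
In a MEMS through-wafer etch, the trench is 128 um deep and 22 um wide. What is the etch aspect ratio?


Step 1: AR = depth / width
Step 2: AR = 128 / 22
AR = 5.8


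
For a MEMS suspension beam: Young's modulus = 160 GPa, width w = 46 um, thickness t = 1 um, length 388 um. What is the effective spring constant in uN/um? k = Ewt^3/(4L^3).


Step 1: Convert E to consistent units (1 GPa = 1000 uN/um^2).
E = 160 GPa = 160000 uN/um^2
Step 2: Compute t^3 = 1^3 = 1
Step 3: Compute L^3 = 388^3 = 58411072
Step 4: k = 160000 * 46 * 1 / (4 * 58411072)
k = 0.0315 uN/um


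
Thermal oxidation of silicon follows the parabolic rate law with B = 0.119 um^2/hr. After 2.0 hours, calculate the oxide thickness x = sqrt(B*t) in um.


Step 1: Compute B*t = 0.119 * 2.0 = 0.238
Step 2: x = sqrt(0.238)
x = 0.488 um


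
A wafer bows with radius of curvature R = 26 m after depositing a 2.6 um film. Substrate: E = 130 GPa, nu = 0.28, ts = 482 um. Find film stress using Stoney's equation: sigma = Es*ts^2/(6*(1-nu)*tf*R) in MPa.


Step 1: Compute numerator: Es * ts^2 = 130 * 482^2 = 30202120 (GPa*um^2)
Step 2: Compute denominator (R in um): 6*(1-nu)*tf*R = 6*0.72*2.6*26e6 = 292032000.0 (um^2)
Step 3: sigma (GPa) = 30202120 / 292032000.0 = 1.03421e-01 GPa
Step 4: Convert to MPa (x1000): sigma = 103.4 MPa


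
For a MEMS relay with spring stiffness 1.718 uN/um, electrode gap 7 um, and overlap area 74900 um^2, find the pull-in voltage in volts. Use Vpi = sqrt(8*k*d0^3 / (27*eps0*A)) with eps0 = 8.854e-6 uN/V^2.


Step 1: Compute numerator: 8 * k * d0^3 = 8 * 1.718 * 7^3 = 4714.192
Step 2: Compute denominator: 27 * eps0 * A = 27 * 8.854e-6 * 74900 = 17.905444
Step 3: Vpi = sqrt(4714.192 / 17.905444)
Vpi = 16.23 V


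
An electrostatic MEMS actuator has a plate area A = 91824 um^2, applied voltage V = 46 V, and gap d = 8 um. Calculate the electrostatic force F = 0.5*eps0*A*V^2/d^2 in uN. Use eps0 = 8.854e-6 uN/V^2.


Step 1: Identify parameters.
eps0 = 8.854e-6 uN/V^2, A = 91824 um^2, V = 46 V, d = 8 um
Step 2: Compute V^2 = 46^2 = 2116
Step 3: Compute d^2 = 8^2 = 64
Step 4: F = 0.5 * 8.854e-6 * 91824 * 2116 / 64
F = 13.44 uN


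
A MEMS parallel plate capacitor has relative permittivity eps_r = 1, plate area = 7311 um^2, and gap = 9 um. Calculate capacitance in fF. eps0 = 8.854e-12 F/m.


Step 1: Convert area to m^2: A = 7311e-12 m^2
Step 2: Convert gap to m: d = 9e-6 m
Step 3: C = eps0 * eps_r * A / d
C = 8.854e-12 * 1 * 7311e-12 / 9e-6
Step 4: Convert to fF (multiply by 1e15).
C = 7.19 fF


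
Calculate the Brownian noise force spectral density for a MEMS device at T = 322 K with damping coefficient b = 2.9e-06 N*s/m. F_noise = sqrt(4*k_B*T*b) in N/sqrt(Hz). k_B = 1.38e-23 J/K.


Step 1: Compute 4 * k_B * T * b
= 4 * 1.38e-23 * 322 * 2.9e-06
= 5.1546e-26 N^2/Hz
Step 2: F_noise = sqrt(5.1546e-26)
F_noise = 2.27e-13 N/sqrt(Hz)


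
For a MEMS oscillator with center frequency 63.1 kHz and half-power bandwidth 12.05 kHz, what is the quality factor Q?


Step 1: Q = f0 / bandwidth
Step 2: Q = 63.1 / 12.05
Q = 5.2


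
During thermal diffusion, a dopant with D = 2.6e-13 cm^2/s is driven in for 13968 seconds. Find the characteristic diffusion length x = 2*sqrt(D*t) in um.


Step 1: Compute D*t = 2.6e-13 * 13968 = 3.63168e-09 cm^2
Step 2: sqrt(D*t) = 6.02634e-05 cm
Step 3: x = 2 * 6.02634e-05 cm = 1.205268e-04 cm
Step 4: Convert to um (1 cm = 1e4 um): x = 1.205 um


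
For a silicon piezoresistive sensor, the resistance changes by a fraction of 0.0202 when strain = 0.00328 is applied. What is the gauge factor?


Step 1: Identify values.
dR/R = 0.0202, strain = 0.00328
Step 2: GF = (dR/R) / strain = 0.0202 / 0.00328
GF = 6.2


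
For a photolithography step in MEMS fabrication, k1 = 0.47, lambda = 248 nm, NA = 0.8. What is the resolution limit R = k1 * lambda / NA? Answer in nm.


Step 1: Identify values: k1 = 0.47, lambda = 248 nm, NA = 0.8
Step 2: R = k1 * lambda / NA
R = 0.47 * 248 / 0.8
R = 145.7 nm


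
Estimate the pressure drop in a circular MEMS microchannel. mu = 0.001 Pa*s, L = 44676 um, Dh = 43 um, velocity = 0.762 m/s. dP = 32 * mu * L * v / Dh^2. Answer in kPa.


Step 1: Convert to SI: L = 44676e-6 m, Dh = 43e-6 m
Step 2: dP = 32 * 0.001 * 44676e-6 * 0.762 / (43e-6)^2
Step 3: dP = 589172.30 Pa
Step 4: Convert to kPa: dP = 589.17 kPa


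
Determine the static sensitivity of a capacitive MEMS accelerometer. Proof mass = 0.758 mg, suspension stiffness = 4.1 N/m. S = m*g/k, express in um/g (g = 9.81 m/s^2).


Step 1: Convert mass: m = 0.758 mg = 7.58e-07 kg
Step 2: S = m * g / k = 7.58e-07 * 9.81 / 4.1
Step 3: S = 1.81e-06 m/g
Step 4: Convert to um/g: S = 1.814 um/g


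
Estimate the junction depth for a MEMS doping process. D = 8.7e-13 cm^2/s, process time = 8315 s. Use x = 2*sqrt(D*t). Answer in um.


Step 1: Compute D*t = 8.7e-13 * 8315 = 7.23405e-09 cm^2
Step 2: sqrt(D*t) = 8.50532e-05 cm
Step 3: x = 2 * 8.50532e-05 cm = 1.701064e-04 cm
Step 4: Convert to um (1 cm = 1e4 um): x = 1.701 um


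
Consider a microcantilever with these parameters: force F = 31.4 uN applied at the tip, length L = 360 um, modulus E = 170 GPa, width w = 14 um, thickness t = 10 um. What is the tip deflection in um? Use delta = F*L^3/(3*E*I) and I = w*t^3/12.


Step 1: Calculate the second moment of area.
I = w * t^3 / 12 = 14 * 10^3 / 12 = 1166.6667 um^4
Step 2: Convert E to consistent units (1 GPa = 1000 uN/um^2).
E = 170 GPa = 170000 uN/um^2
Step 3: Calculate tip deflection.
delta = F * L^3 / (3 * E * I)
delta = 31.4 * 360^3 / (3 * 170000 * 1166.6667)
delta = 2.4622 um


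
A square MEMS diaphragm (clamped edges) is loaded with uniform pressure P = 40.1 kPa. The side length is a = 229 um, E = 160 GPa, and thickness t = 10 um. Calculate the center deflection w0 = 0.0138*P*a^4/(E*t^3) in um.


Step 1: Convert pressure to compatible units (E is in GPa, so P in GPa).
P = 40.1 kPa = 40.1e-6 GPa
Step 2: Compute numerator: 0.0138 * P * a^4.
a^4 = 229^4 = 2750058481
numerator = 0.0138 * 40.1e-6 * 2750058481 = 1.522e+03
Step 3: Compute denominator: E * t^3 = 160 * 10^3 = 160000
Step 4: w0 = numerator / denominator = 1.522e+03 / 160000 = 0.0095 um


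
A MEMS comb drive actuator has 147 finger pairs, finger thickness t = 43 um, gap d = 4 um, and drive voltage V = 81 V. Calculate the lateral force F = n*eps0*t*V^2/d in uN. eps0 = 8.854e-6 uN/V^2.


Step 1: Parameters: n=147, eps0=8.854e-6 uN/V^2, t=43 um, V=81 V, d=4 um
Step 2: V^2 = 6561
Step 3: F = 147 * 8.854e-6 * 43 * 6561 / 4
F = 91.798 uN


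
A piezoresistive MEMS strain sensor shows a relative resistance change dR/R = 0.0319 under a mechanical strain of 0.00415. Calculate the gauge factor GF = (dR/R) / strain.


Step 1: Identify values.
dR/R = 0.0319, strain = 0.00415
Step 2: GF = (dR/R) / strain = 0.0319 / 0.00415
GF = 7.7


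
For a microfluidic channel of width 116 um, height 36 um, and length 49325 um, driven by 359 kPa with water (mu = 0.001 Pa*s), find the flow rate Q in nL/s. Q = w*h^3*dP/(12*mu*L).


Step 1: Convert all dimensions to SI (meters).
w = 116e-6 m, h = 36e-6 m, L = 49325e-6 m, dP = 359e3 Pa
Step 2: Q = w * h^3 * dP / (12 * mu * L)
Q = 116e-6 * (36e-6)^3 * 359e3 / (12 * 0.001 * 49325e-6) = 3.28255189e-09 m^3/s
Step 3: Convert Q from m^3/s to nL/s (1 m^3 = 1e12 nL, so multiply by 1e12).
Q = 3282.552 nL/s


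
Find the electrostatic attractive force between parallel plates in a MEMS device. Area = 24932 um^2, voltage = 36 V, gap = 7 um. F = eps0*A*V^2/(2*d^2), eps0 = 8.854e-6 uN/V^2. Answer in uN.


Step 1: Identify parameters.
eps0 = 8.854e-6 uN/V^2, A = 24932 um^2, V = 36 V, d = 7 um
Step 2: Compute V^2 = 36^2 = 1296
Step 3: Compute d^2 = 7^2 = 49
Step 4: F = 0.5 * 8.854e-6 * 24932 * 1296 / 49
F = 2.919 uN


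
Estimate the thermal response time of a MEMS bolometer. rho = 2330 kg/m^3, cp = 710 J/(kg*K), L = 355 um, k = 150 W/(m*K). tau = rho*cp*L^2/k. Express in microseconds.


Step 1: Convert L to m: L = 355e-6 m
Step 2: L^2 = (355e-6)^2 = 1.26025e-07 m^2
Step 3: tau = 2330 * 710 * 1.26025e-07 / 150 = 1.38988772e-03 s
Step 4: Convert to microseconds (multiply by 1e6).
tau = 1389.888 us


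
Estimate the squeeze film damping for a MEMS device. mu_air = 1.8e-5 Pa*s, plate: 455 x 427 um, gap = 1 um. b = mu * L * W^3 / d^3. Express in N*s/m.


Step 1: Convert to SI.
L = 455e-6 m, W = 427e-6 m, d = 1e-6 m
Step 2: W^3 = (427e-6)^3 = 7.79e-11 m^3
Step 3: d^3 = (1e-6)^3 = 1.00e-18 m^3
Step 4: b = 1.8e-5 * 455e-6 * 7.79e-11 / 1.00e-18
b = 6.38e-01 N*s/m


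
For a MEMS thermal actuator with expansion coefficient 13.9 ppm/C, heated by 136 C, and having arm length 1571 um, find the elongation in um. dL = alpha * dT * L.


Step 1: Convert CTE: alpha = 13.9 ppm/C = 13.9e-6 /C
Step 2: dL = 13.9e-6 * 136 * 1571
dL = 2.9698 um


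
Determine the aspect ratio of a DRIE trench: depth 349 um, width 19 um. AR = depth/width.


Step 1: AR = depth / width
Step 2: AR = 349 / 19
AR = 18.4


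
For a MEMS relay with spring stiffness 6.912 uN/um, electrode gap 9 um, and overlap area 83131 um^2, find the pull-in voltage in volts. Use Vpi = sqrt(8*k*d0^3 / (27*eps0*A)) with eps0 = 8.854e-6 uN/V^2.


Step 1: Compute numerator: 8 * k * d0^3 = 8 * 6.912 * 9^3 = 40310.784
Step 2: Compute denominator: 27 * eps0 * A = 27 * 8.854e-6 * 83131 = 19.873131
Step 3: Vpi = sqrt(40310.784 / 19.873131)
Vpi = 45.04 V


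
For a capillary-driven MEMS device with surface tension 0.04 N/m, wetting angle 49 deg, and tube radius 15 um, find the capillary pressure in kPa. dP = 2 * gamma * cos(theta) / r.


Step 1: cos(49 deg) = 0.6561
Step 2: Convert r to m: r = 15e-6 m
Step 3: dP = 2 * 0.04 * 0.6561 / 15e-6 = 3499.2 Pa
Step 4: Convert Pa to kPa (divide by 1000).
dP = 3.5 kPa


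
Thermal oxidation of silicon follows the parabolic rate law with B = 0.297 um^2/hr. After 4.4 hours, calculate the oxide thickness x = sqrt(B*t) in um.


Step 1: Compute B*t = 0.297 * 4.4 = 1.3068
Step 2: x = sqrt(1.3068)
x = 1.143 um


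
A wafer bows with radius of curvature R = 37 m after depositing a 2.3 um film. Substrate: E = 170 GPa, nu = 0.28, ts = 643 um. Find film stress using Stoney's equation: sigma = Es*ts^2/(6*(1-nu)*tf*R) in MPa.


Step 1: Compute numerator: Es * ts^2 = 170 * 643^2 = 70286330 (GPa*um^2)
Step 2: Compute denominator (R in um): 6*(1-nu)*tf*R = 6*0.72*2.3*37e6 = 367632000.0 (um^2)
Step 3: sigma (GPa) = 70286330 / 367632000.0 = 1.91187e-01 GPa
Step 4: Convert to MPa (x1000): sigma = 191.2 MPa


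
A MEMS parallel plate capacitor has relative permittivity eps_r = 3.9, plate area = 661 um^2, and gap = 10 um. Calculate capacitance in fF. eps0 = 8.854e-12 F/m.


Step 1: Convert area to m^2: A = 661e-12 m^2
Step 2: Convert gap to m: d = 10e-6 m
Step 3: C = eps0 * eps_r * A / d
C = 8.854e-12 * 3.9 * 661e-12 / 10e-6
Step 4: Convert to fF (multiply by 1e15).
C = 2.28 fF


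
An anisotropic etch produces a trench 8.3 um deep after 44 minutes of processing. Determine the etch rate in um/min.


Step 1: Etch rate = depth / time
Step 2: rate = 8.3 / 44
rate = 0.189 um/min


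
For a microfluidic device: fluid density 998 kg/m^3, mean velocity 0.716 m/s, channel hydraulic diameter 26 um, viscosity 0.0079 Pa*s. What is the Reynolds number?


Step 1: Convert Dh to meters: Dh = 26e-6 m
Step 2: Re = rho * v * Dh / mu
Re = 998 * 0.716 * 26e-6 / 0.0079
Re = 2.352


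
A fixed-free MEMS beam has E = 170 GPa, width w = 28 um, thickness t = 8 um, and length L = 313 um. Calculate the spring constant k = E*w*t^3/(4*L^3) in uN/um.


Step 1: Convert E to consistent units (1 GPa = 1000 uN/um^2).
E = 170 GPa = 170000 uN/um^2
Step 2: Compute t^3 = 8^3 = 512
Step 3: Compute L^3 = 313^3 = 30664297
Step 4: k = 170000 * 28 * 512 / (4 * 30664297)
k = 19.8694 uN/um


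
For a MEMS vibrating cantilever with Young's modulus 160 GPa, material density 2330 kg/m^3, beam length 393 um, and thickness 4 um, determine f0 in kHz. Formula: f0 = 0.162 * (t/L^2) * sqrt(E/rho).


Step 1: Convert units to SI.
t_SI = 4e-6 m, L_SI = 393e-6 m
Step 2: Calculate sqrt(E/rho).
sqrt(160e9 / 2330) = 8286.71 m/s
Step 3: Compute f0.
f0 = 0.162 * 4e-6 / (393e-6)^2 * 8286.71 = 34767.4 Hz = 34.77 kHz


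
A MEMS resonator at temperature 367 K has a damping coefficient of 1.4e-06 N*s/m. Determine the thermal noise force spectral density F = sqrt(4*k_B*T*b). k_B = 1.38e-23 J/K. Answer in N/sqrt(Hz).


Step 1: Compute 4 * k_B * T * b
= 4 * 1.38e-23 * 367 * 1.4e-06
= 2.8362e-26 N^2/Hz
Step 2: F_noise = sqrt(2.8362e-26)
F_noise = 1.68e-13 N/sqrt(Hz)


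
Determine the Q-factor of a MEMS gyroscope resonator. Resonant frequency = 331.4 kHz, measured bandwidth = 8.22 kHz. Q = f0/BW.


Step 1: Q = f0 / bandwidth
Step 2: Q = 331.4 / 8.22
Q = 40.3


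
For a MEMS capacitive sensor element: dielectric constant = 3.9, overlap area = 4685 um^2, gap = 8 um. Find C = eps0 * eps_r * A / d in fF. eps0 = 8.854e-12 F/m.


Step 1: Convert area to m^2: A = 4685e-12 m^2
Step 2: Convert gap to m: d = 8e-6 m
Step 3: C = eps0 * eps_r * A / d
C = 8.854e-12 * 3.9 * 4685e-12 / 8e-6
Step 4: Convert to fF (multiply by 1e15).
C = 20.22 fF


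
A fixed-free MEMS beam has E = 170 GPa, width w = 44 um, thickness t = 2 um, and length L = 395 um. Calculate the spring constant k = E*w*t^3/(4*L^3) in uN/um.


Step 1: Convert E to consistent units (1 GPa = 1000 uN/um^2).
E = 170 GPa = 170000 uN/um^2
Step 2: Compute t^3 = 2^3 = 8
Step 3: Compute L^3 = 395^3 = 61629875
Step 4: k = 170000 * 44 * 8 / (4 * 61629875)
k = 0.2427 uN/um


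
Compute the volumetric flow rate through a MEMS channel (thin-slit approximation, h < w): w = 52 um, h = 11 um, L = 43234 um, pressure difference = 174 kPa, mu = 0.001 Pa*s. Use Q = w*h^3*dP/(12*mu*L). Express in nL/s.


Step 1: Convert all dimensions to SI (meters).
w = 52e-6 m, h = 11e-6 m, L = 43234e-6 m, dP = 174e3 Pa
Step 2: Q = w * h^3 * dP / (12 * mu * L)
Q = 52e-6 * (11e-6)^3 * 174e3 / (12 * 0.001 * 43234e-6) = 2.321261e-11 m^3/s
Step 3: Convert Q from m^3/s to nL/s (1 m^3 = 1e12 nL, so multiply by 1e12).
Q = 23.213 nL/s


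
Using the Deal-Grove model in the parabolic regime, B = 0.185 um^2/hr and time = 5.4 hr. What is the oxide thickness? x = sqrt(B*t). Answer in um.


Step 1: Compute B*t = 0.185 * 5.4 = 0.999
Step 2: x = sqrt(0.999)
x = 0.999 um


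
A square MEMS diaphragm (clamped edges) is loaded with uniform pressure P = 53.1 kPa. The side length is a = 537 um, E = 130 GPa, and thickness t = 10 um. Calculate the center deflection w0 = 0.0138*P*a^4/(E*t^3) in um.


Step 1: Convert pressure to compatible units (E is in GPa, so P in GPa).
P = 53.1 kPa = 53.1e-6 GPa
Step 2: Compute numerator: 0.0138 * P * a^4.
a^4 = 537^4 = 83156680161
numerator = 0.0138 * 53.1e-6 * 83156680161 = 6.09356e+04
Step 3: Compute denominator: E * t^3 = 130 * 10^3 = 130000
Step 4: w0 = numerator / denominator = 6.09356e+04 / 130000 = 0.4687 um
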